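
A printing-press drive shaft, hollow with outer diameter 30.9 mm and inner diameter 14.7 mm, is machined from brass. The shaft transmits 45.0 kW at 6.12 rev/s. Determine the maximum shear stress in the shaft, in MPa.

213 MPa

ω = 2π·6.12 = 38.45 rad/s, so T = P/ω = 45.0×10³ / 38.45 = 1170 N·m.
J = π(d_o⁴ − d_i⁴)/32 = π(0.0309⁴ − 0.0147⁴)/32 = 8.492×10^-8 m⁴.
τ_max = T·r/J = 1170 × 0.0154 / 8.492×10^-8 = 2.129×10^8 Pa.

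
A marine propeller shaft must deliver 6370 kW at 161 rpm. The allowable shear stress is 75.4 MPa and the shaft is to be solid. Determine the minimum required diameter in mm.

294 mm

ω = 2π·161/60 = 16.86 rad/s, so T = P/ω = 6370×10³ / 16.86 = 377800 N·m.
For a solid shaft τ_max = 16T/(πd³), so d = (16T/(π τ_allow))^(1/3) = (16·377800/(π·7.54×10^7))^(1/3) = 0.2944 m.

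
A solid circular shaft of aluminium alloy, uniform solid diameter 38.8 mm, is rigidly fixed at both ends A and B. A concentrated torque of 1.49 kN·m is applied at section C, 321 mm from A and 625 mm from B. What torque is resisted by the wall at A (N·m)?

984 N·m

With uniform GJ and both ends fixed, compatibility θ_AC = θ_CB gives T_A·a = T_B·b, together with T_A + T_B = T₀.
T_A = T₀·b/(a+b) = 1490·625/946.0 = 984.4 N·m; T_B = 505.6 N·m.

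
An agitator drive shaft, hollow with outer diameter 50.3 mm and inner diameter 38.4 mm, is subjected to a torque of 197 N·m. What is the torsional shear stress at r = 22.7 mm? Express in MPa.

10.8 MPa

J = π(d_o⁴ − d_i⁴)/32 = π(0.0503⁴ − 0.0384⁴)/32 = 4.150×10^-7 m⁴.
Shear stress varies linearly with radius: τ = T·r/J = 197.0 × 0.0227 / 4.150×10^-7 = 1.078×10^7 Pa.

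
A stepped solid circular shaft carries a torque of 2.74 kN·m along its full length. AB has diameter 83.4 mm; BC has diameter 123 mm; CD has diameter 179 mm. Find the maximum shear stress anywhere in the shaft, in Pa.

2.41e7 Pa

Under the same torque, τ_max = 16T/(πd³) is largest where d is smallest — segment AB (d = 83.4 mm).
τ_max = 16·2740/(π·(0.0834)³) = 2.406×10^7 Pa.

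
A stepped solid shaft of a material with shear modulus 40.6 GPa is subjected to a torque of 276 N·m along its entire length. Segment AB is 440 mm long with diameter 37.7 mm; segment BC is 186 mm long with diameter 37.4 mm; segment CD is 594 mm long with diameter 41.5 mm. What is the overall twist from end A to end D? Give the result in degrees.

2.04°

J_AB = π(0.0377)⁴/32 = 1.98×10^-7 m⁴; J_BC = π(0.0374)⁴/32 = 1.92×10^-7 m⁴; J_CD = π(0.0415)⁴/32 = 2.91×10^-7 m⁴.
θ = (T/G)·Σ L_i/J_i = (276.0/40.6×10⁹)·(0.440/1.98×10^-7 + 0.186/1.92×10^-7 + 0.594/2.91×10^-7) = 0.03553 rad.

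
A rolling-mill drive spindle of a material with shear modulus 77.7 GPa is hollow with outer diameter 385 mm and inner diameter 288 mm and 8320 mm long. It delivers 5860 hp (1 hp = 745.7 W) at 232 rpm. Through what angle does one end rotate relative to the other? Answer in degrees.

0.745°

ω = 2π·232/60 = 24.29 rad/s, so T = P/ω = 5860×745.7 / 24.29 = 179900 N·m.
J = π(d_o⁴ − d_i⁴)/32 = π(0.385⁴ − 0.288⁴)/32 = 1.482×10^-3 m⁴.
θ = T·L/(G·J) = 179900 × 8.32 / (77.7×10⁹ × 1.482×10^-3) = 0.01300 rad.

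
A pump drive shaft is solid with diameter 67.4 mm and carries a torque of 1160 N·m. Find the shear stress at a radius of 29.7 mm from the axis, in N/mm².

17.0 N/mm²

J = πd⁴/32 = π(0.0674)⁴/32 = 2.026×10^-6 m⁴.
Shear stress varies linearly with radius: τ = T·r/J = 1160 × 0.0297 / 2.026×10^-6 = 1.700×10^7 Pa.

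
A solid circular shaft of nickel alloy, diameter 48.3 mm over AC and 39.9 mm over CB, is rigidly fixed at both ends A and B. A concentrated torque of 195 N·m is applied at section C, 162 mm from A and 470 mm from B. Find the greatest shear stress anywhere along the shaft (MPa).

7.59 MPa

Compatibility: T_A·a/J_AC = T_B·b/J_CB with T_A + T_B = T₀.
J_AC = 5.34×10^-7 m⁴, J_CB = 2.49×10^-7 m⁴, so T_A = T₀·(J_AC/a)/((J_AC/a)+(J_CB/b)) = 168.0 N·m, T_B = 26.97 N·m.
τ in each portion: τ_AC = 7.59×10^6 Pa, τ_CB = 2.16×10^6 Pa; maximum is in AC.
τ_max = T_AC·r/J = 168.0·0.0241/5.34×10^-7 = 7.595×10^6 Pa.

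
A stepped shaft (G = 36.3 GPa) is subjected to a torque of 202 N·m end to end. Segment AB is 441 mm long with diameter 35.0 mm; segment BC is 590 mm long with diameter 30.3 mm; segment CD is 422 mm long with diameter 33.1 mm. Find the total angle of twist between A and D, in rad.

J_AB = π(0.0350)⁴/32 = 1.47×10^-7 m⁴; J_BC = π(0.0303)⁴/32 = 8.28×10^-8 m⁴; J_CD = π(0.0331)⁴/32 = 1.18×10^-7 m⁴.
θ = (T/G)·Σ L_i/J_i = (202.0/36.3×10⁹)·(0.441/1.47×10^-7 + 0.590/8.28×10^-8 + 0.422/1.18×10^-7) = 0.07626 rad.

0.0763 rad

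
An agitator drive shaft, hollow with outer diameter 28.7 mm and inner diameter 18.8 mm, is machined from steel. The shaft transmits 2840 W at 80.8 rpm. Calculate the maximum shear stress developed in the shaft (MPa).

ω = 2π·80.8/60 = 8.461 rad/s, so T = P/ω = 2840 / 8.461 = 335.6 N·m.
J = π(d_o⁴ − d_i⁴)/32 = π(0.0287⁴ − 0.0188⁴)/32 = 5.434×10^-8 m⁴.
τ_max = T·r/J = 335.6 × 0.0143 / 5.434×10^-8 = 8.863×10^7 Pa.

88.6 MPa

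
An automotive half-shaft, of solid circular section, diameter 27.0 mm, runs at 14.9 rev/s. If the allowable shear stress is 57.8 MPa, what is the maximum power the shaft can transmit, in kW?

20.9 kW

J = πd⁴/32 = π(0.0270)⁴/32 = 5.217×10^-8 m⁴.
T_max = τ_allow·J/r = 5.78×10^7 × 5.217×10^-8 / 0.0135 = 223.4 N·m.
ω = 2π·14.9 = 93.62 rad/s, so P_max = T_max·ω = 2.091×10^4 W.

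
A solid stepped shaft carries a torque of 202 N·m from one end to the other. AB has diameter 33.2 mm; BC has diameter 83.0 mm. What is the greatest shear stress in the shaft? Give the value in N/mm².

28.1 N/mm²

Under the same torque, τ_max = 16T/(πd³) is largest where d is smallest — segment AB (d = 33.2 mm).
τ_max = 16·202.0/(π·(0.0332)³) = 2.811×10^7 Pa.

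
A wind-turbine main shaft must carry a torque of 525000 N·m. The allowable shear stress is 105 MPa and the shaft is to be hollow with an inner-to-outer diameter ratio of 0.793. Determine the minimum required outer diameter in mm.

348 mm

For a hollow shaft with d_i/d_o = 0.793: τ_max = 16T/(π d_o³ (1−k⁴)), so d_o = [16T/(π τ_allow (1−k⁴))]^(1/3) = [16·525000/(π·1.05×10^8·0.6045)]^(1/3) = 0.3479 m.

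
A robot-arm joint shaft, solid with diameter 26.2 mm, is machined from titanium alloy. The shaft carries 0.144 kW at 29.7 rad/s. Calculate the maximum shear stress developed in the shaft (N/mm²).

1.37 N/mm²

ω = 29.7 rad/s, so T = P/ω = 0.144×10³ / 29.70 = 4.848 N·m.
J = πd⁴/32 = π(0.0262)⁴/32 = 4.626×10^-8 m⁴.
τ_max = T·r/J = 4.848 × 0.0131 / 4.626×10^-8 = 1.373×10^6 Pa.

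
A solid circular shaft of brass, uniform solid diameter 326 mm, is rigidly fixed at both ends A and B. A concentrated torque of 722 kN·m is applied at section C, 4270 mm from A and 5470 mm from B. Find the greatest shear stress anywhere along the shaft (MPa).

59.6 MPa

With uniform GJ and both ends fixed, compatibility θ_AC = θ_CB gives T_A·a = T_B·b, together with T_A + T_B = T₀.
T_A = T₀·b/(a+b) = 722000·5470/9740 = 405500 N·m; T_B = 316500 N·m.
τ in each portion: τ_AC = 5.96×10^7 Pa, τ_CB = 4.65×10^7 Pa; maximum is in AC.
τ_max = T_AC·r/J = 405500·0.163/1.11×10^-3 = 5.961×10^7 Pa.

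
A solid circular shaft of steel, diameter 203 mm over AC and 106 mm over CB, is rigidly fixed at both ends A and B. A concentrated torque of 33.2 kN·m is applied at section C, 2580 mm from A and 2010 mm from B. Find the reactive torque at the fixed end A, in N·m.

30300 N·m

Compatibility: T_A·a/J_AC = T_B·b/J_CB with T_A + T_B = T₀.
J_AC = 1.67×10^-4 m⁴, J_CB = 1.24×10^-5 m⁴, so T_A = T₀·(J_AC/a)/((J_AC/a)+(J_CB/b)) = 30310 N·m, T_B = 2892 N·m.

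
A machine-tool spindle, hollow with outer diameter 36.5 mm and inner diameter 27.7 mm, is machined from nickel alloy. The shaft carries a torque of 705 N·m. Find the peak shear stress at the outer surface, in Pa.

1.10e8 Pa

J = π(d_o⁴ − d_i⁴)/32 = π(0.0365⁴ − 0.0277⁴)/32 = 1.165×10^-7 m⁴.
τ_max = T·r/J = 705.0 × 0.0182 / 1.165×10^-7 = 1.105×10^8 Pa.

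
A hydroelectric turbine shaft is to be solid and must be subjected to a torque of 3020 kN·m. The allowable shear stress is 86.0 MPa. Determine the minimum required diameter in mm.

563 mm

For a solid shaft τ_max = 16T/(πd³), so d = (16T/(π τ_allow))^(1/3) = (16·3.020e6/(π·8.60×10^7))^(1/3) = 0.5634 m.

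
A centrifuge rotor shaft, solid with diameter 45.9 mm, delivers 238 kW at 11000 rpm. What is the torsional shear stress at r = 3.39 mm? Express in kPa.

1610 kPa

ω = 2π·11000/60 = 1152 rad/s, so T = P/ω = 238×10³ / 1152 = 206.6 N·m.
J = πd⁴/32 = π(0.0459)⁴/32 = 4.358×10^-7 m⁴.
Shear stress varies linearly with radius: τ = T·r/J = 206.6 × 0.00339 / 4.358×10^-7 = 1.607×10^6 Pa.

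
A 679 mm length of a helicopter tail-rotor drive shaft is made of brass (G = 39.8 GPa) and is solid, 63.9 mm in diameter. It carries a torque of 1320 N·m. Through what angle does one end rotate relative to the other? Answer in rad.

J = πd⁴/32 = π(0.0639)⁴/32 = 1.637×10^-6 m⁴.
θ = T·L/(G·J) = 1320 × 0.679 / (39.8×10⁹ × 1.637×10^-6) = 0.01376 rad.

0.0138 rad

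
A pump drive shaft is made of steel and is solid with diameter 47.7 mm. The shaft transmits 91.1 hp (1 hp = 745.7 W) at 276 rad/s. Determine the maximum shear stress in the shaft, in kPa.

ω = 276 rad/s, so T = P/ω = 91.1×745.7 / 276.0 = 246.1 N·m.
J = πd⁴/32 = π(0.0477)⁴/32 = 5.082×10^-7 m⁴.
τ_max = T·r/J = 246.1 × 0.0239 / 5.082×10^-7 = 1.155×10^7 Pa.

11600 kPa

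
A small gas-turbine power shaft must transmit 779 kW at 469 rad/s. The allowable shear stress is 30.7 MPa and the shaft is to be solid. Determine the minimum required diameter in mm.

65.1 mm

ω = 469 rad/s, so T = P/ω = 779×10³ / 469.0 = 1661 N·m.
For a solid shaft τ_max = 16T/(πd³), so d = (16T/(π τ_allow))^(1/3) = (16·1661/(π·3.07×10^7))^(1/3) = 0.06507 m.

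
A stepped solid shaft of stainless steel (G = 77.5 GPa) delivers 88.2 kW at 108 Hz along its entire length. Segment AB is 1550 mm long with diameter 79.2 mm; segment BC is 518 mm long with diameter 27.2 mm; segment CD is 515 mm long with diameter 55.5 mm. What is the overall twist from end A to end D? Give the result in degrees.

ω = 2π·108 = 678.6 rad/s, so T = P/ω = 88.2×10³ / 678.6 = 130.0 N·m.
J_AB = π(0.0792)⁴/32 = 3.86×10^-6 m⁴; J_BC = π(0.0272)⁴/32 = 5.37×10^-8 m⁴; J_CD = π(0.0555)⁴/32 = 9.31×10^-7 m⁴.
θ = (T/G)·Σ L_i/J_i = (130.0/77.5×10⁹)·(1.55/3.86×10^-6 + 0.518/5.37×10^-8 + 0.515/9.31×10^-7) = 0.01777 rad.

1.02°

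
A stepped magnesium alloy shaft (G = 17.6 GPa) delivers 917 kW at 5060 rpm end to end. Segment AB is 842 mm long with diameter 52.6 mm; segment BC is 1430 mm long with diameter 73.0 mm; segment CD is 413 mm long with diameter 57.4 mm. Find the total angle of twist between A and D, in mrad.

ω = 2π·5060/60 = 529.9 rad/s, so T = P/ω = 917×10³ / 529.9 = 1731 N·m.
J_AB = π(0.0526)⁴/32 = 7.52×10^-7 m⁴; J_BC = π(0.0730)⁴/32 = 2.79×10^-6 m⁴; J_CD = π(0.0574)⁴/32 = 1.07×10^-6 m⁴.
θ = (T/G)·Σ L_i/J_i = (1731/17.6×10⁹)·(0.842/7.52×10^-7 + 1.43/2.79×10^-6 + 0.413/1.07×10^-6) = 0.1987 rad.

199 mrad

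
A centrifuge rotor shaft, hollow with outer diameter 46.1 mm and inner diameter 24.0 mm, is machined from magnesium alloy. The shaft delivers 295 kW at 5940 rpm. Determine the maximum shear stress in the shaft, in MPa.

26.6 MPa

ω = 2π·5940/60 = 622.0 rad/s, so T = P/ω = 295×10³ / 622.0 = 474.2 N·m.
J = π(d_o⁴ − d_i⁴)/32 = π(0.0461⁴ − 0.0240⁴)/32 = 4.108×10^-7 m⁴.
τ_max = T·r/J = 474.2 × 0.0231 / 4.108×10^-7 = 2.661×10^7 Pa.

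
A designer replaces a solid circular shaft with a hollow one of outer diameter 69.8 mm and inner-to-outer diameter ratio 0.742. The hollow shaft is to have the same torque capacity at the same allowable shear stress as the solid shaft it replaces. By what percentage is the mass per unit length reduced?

42.8 %

Equal τ_max and T ⇒ the solid shaft needs d_s³ = d_o³(1−k⁴), so d_s = 69.8·(1−0.742⁴)^(1/3) = 61.88 mm.
Area ratio A_h/A_s = d_o²(1−k²)/d_s² = (1−k²)/(1−k⁴)^(2/3) = 0.5718.
Mass saving = 1 − 0.5718 = 42.8 %.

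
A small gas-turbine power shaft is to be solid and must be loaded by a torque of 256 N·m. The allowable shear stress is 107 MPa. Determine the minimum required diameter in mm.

23.0 mm

For a solid shaft τ_max = 16T/(πd³), so d = (16T/(π τ_allow))^(1/3) = (16·256.0/(π·1.07×10^8))^(1/3) = 0.02301 m.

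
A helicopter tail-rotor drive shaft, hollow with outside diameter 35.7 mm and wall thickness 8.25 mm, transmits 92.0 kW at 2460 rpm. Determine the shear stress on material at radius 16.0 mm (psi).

ω = 2π·2460/60 = 257.6 rad/s, so T = P/ω = 92.0×10³ / 257.6 = 357.1 N·m.
J = π(d_o⁴ − d_i⁴)/32 = π(0.0357⁴ − 0.0192⁴)/32 = 1.461×10^-7 m⁴.
Shear stress varies linearly with radius: τ = T·r/J = 357.1 × 0.0160 / 1.461×10^-7 = 3.910×10^7 Pa.

5670 psi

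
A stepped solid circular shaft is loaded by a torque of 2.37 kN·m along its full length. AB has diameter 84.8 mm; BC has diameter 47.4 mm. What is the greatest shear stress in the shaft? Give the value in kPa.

113000 kPa

Under the same torque, τ_max = 16T/(πd³) is largest where d is smallest — segment BC (d = 47.4 mm).
τ_max = 16·2370/(π·(0.0474)³) = 1.133×10^8 Pa.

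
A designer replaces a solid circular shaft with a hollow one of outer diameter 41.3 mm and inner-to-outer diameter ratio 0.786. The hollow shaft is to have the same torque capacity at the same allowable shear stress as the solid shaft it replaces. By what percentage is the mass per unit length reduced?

47.3 %

Equal τ_max and T ⇒ the solid shaft needs d_s³ = d_o³(1−k⁴), so d_s = 41.3·(1−0.786⁴)^(1/3) = 35.18 mm.
Area ratio A_h/A_s = d_o²(1−k²)/d_s² = (1−k²)/(1−k⁴)^(2/3) = 0.5266.
Mass saving = 1 − 0.5266 = 47.3 %.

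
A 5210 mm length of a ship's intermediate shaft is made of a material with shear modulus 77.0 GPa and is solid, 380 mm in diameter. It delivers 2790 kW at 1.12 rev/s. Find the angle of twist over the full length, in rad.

0.0131 rad

ω = 2π·1.12 = 7.037 rad/s, so T = P/ω = 2790×10³ / 7.037 = 396500 N·m.
J = πd⁴/32 = π(0.380)⁴/32 = 2.047×10^-3 m⁴.
θ = T·L/(G·J) = 396500 × 5.21 / (77.0×10⁹ × 2.047×10^-3) = 0.01310 rad.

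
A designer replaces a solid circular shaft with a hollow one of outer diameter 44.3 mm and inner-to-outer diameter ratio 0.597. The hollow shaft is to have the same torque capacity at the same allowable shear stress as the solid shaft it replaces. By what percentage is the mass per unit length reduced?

Equal τ_max and T ⇒ the solid shaft needs d_s³ = d_o³(1−k⁴), so d_s = 44.3·(1−0.597⁴)^(1/3) = 42.34 mm.
Area ratio A_h/A_s = d_o²(1−k²)/d_s² = (1−k²)/(1−k⁴)^(2/3) = 0.7046.
Mass saving = 1 − 0.7046 = 29.5 %.

29.5 %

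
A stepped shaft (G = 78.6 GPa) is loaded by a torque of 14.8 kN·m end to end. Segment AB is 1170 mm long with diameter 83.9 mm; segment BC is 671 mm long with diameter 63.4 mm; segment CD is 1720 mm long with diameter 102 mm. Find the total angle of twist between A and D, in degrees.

8.90°

J_AB = π(0.0839)⁴/32 = 4.86×10^-6 m⁴; J_BC = π(0.0634)⁴/32 = 1.59×10^-6 m⁴; J_CD = π(0.102)⁴/32 = 1.06×10^-5 m⁴.
θ = (T/G)·Σ L_i/J_i = (14800/78.6×10⁹)·(1.17/4.86×10^-6 + 0.671/1.59×10^-6 + 1.72/1.06×10^-5) = 0.1554 rad.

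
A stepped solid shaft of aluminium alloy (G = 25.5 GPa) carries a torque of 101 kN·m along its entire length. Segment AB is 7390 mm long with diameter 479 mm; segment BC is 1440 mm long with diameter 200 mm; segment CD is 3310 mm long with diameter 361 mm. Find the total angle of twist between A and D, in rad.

J_AB = π(0.479)⁴/32 = 5.17×10^-3 m⁴; J_BC = π(0.200)⁴/32 = 1.57×10^-4 m⁴; J_CD = π(0.361)⁴/32 = 1.67×10^-3 m⁴.
θ = (T/G)·Σ L_i/J_i = (101000/25.5×10⁹)·(7.39/5.17×10^-3 + 1.44/1.57×10^-4 + 3.31/1.67×10^-3) = 0.04984 rad.

0.0498 rad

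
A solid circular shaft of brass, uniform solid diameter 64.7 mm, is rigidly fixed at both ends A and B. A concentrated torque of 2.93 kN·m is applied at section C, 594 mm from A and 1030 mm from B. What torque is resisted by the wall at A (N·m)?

With uniform GJ and both ends fixed, compatibility θ_AC = θ_CB gives T_A·a = T_B·b, together with T_A + T_B = T₀.
T_A = T₀·b/(a+b) = 2930·1030/1624 = 1858 N·m; T_B = 1072 N·m.

1860 N·m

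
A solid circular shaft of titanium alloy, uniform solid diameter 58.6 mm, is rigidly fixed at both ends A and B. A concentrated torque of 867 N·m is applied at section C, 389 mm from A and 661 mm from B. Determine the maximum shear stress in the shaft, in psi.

With uniform GJ and both ends fixed, compatibility θ_AC = θ_CB gives T_A·a = T_B·b, together with T_A + T_B = T₀.
T_A = T₀·b/(a+b) = 867.0·661/1050 = 545.8 N·m; T_B = 321.2 N·m.
τ in each portion: τ_AC = 1.38×10^7 Pa, τ_CB = 8.13×10^6 Pa; maximum is in AC.
τ_max = T_AC·r/J = 545.8·0.0293/1.16×10^-6 = 1.381×10^7 Pa.

2000 psi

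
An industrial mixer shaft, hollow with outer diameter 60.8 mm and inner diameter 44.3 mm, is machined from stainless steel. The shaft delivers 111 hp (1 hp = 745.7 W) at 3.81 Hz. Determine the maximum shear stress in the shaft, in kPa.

ω = 2π·3.81 = 23.94 rad/s, so T = P/ω = 111×745.7 / 23.94 = 3458 N·m.
J = π(d_o⁴ − d_i⁴)/32 = π(0.0608⁴ − 0.0443⁴)/32 = 9.635×10^-7 m⁴.
τ_max = T·r/J = 3458 × 0.0304 / 9.635×10^-7 = 1.091×10^8 Pa.

109000 kPa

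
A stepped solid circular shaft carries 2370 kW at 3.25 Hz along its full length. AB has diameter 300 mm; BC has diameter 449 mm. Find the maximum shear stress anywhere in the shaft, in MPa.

ω = 2π·3.25 = 20.42 rad/s, so T = P/ω = 2370×10³ / 20.42 = 116100 N·m.
Under the same torque, τ_max = 16T/(πd³) is largest where d is smallest — segment AB (d = 300 mm).
τ_max = 16·116100/(π·(0.300)³) = 2.189×10^7 Pa.

21.9 MPa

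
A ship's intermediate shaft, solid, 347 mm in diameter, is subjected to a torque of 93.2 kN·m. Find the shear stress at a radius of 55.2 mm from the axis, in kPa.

3610 kPa

J = πd⁴/32 = π(0.347)⁴/32 = 1.423×10^-3 m⁴.
Shear stress varies linearly with radius: τ = T·r/J = 93200 × 0.0552 / 1.423×10^-3 = 3.614×10^6 Pa.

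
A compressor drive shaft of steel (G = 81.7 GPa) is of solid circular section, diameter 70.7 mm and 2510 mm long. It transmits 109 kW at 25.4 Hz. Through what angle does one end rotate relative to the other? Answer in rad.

ω = 2π·25.4 = 159.6 rad/s, so T = P/ω = 109×10³ / 159.6 = 683.0 N·m.
J = πd⁴/32 = π(0.0707)⁴/32 = 2.453×10^-6 m⁴.
θ = T·L/(G·J) = 683.0 × 2.51 / (81.7×10⁹ × 2.453×10^-6) = 8.554×10^-3 rad.

0.00855 rad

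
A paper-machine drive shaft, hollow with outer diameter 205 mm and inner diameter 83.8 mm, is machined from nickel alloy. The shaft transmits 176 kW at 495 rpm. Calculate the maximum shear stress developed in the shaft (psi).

ω = 2π·495/60 = 51.84 rad/s, so T = P/ω = 176×10³ / 51.84 = 3395 N·m.
J = π(d_o⁴ − d_i⁴)/32 = π(0.205⁴ − 0.0838⁴)/32 = 1.685×10^-4 m⁴.
τ_max = T·r/J = 3395 × 0.102 / 1.685×10^-4 = 2.065×10^6 Pa.

299 psi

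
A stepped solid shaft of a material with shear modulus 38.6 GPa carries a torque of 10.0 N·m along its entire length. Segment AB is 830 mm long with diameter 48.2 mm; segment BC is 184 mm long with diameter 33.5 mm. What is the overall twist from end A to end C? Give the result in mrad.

0.791 mrad

J_AB = π(0.0482)⁴/32 = 5.30×10^-7 m⁴; J_BC = π(0.0335)⁴/32 = 1.24×10^-7 m⁴.
θ = (T/G)·Σ L_i/J_i = (10.00/38.6×10⁹)·(0.830/5.30×10^-7 + 0.184/1.24×10^-7) = 7.913×10^-4 rad.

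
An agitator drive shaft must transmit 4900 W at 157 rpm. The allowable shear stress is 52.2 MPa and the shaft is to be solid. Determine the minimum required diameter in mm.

30.8 mm

ω = 2π·157/60 = 16.44 rad/s, so T = P/ω = 4900 / 16.44 = 298.0 N·m.
For a solid shaft τ_max = 16T/(πd³), so d = (16T/(π τ_allow))^(1/3) = (16·298.0/(π·5.22×10^7))^(1/3) = 0.03075 m.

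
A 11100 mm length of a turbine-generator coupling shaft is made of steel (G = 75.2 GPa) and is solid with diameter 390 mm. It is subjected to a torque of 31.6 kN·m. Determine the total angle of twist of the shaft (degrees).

J = πd⁴/32 = π(0.390)⁴/32 = 2.271×10^-3 m⁴.
θ = T·L/(G·J) = 31600 × 11.1 / (75.2×10⁹ × 2.271×10^-3) = 2.054×10^-3 rad.

0.118°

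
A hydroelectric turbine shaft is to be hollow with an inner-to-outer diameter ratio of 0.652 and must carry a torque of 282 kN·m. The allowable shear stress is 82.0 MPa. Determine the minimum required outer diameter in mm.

For a hollow shaft with d_i/d_o = 0.652: τ_max = 16T/(π d_o³ (1−k⁴)), so d_o = [16T/(π τ_allow (1−k⁴))]^(1/3) = [16·282000/(π·8.20×10^7·0.8193)]^(1/3) = 0.2775 m.

278 mm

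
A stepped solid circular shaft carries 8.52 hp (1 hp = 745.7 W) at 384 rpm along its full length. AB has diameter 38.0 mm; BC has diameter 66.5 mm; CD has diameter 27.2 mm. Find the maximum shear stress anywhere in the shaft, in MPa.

ω = 2π·384/60 = 40.21 rad/s, so T = P/ω = 8.52×745.7 / 40.21 = 158.0 N·m.
Under the same torque, τ_max = 16T/(πd³) is largest where d is smallest — segment CD (d = 27.2 mm).
τ_max = 16·158.0/(π·(0.0272)³) = 3.999×10^7 Pa.

40.0 MPa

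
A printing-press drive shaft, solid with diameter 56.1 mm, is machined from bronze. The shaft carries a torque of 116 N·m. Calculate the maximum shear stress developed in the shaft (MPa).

3.35 MPa

J = πd⁴/32 = π(0.0561)⁴/32 = 9.724×10^-7 m⁴.
τ_max = T·r/J = 116.0 × 0.0281 / 9.724×10^-7 = 3.346×10^6 Pa.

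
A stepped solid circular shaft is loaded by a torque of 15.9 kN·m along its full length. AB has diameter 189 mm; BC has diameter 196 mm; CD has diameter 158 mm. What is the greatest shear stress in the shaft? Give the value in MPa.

Under the same torque, τ_max = 16T/(πd³) is largest where d is smallest — segment CD (d = 158 mm).
τ_max = 16·15900/(π·(0.158)³) = 2.053×10^7 Pa.

20.5 MPa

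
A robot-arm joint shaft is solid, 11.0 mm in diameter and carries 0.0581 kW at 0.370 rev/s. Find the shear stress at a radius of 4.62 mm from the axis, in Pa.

8.03e7 Pa

ω = 2π·0.370 = 2.325 rad/s, so T = P/ω = 0.0581×10³ / 2.325 = 24.99 N·m.
J = πd⁴/32 = π(0.0110)⁴/32 = 1.437×10^-9 m⁴.
Shear stress varies linearly with radius: τ = T·r/J = 24.99 × 0.00462 / 1.437×10^-9 = 8.033×10^7 Pa.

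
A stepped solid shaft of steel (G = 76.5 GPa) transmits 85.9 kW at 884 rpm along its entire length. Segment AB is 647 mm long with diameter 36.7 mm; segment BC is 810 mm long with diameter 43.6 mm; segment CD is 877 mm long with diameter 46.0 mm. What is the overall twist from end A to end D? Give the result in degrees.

5.50°

ω = 2π·884/60 = 92.57 rad/s, so T = P/ω = 85.9×10³ / 92.57 = 927.9 N·m.
J_AB = π(0.0367)⁴/32 = 1.78×10^-7 m⁴; J_BC = π(0.0436)⁴/32 = 3.55×10^-7 m⁴; J_CD = π(0.0460)⁴/32 = 4.40×10^-7 m⁴.
θ = (T/G)·Σ L_i/J_i = (927.9/76.5×10⁹)·(0.647/1.78×10^-7 + 0.810/3.55×10^-7 + 0.877/4.40×10^-7) = 0.09596 rad.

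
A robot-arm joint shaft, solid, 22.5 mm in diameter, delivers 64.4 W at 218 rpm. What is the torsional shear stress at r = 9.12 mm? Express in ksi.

ω = 2π·218/60 = 22.83 rad/s, so T = P/ω = 64.4 / 22.83 = 2.821 N·m.
J = πd⁴/32 = π(0.0225)⁴/32 = 2.516×10^-8 m⁴.
Shear stress varies linearly with radius: τ = T·r/J = 2.821 × 0.00912 / 2.516×10^-8 = 1.023×10^6 Pa.

0.148 ksi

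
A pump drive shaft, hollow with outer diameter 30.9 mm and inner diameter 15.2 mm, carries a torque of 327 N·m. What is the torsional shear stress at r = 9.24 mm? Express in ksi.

J = π(d_o⁴ − d_i⁴)/32 = π(0.0309⁴ − 0.0152⁴)/32 = 8.426×10^-8 m⁴.
Shear stress varies linearly with radius: τ = T·r/J = 327.0 × 0.00924 / 8.426×10^-8 = 3.586×10^7 Pa.

5.20 ksi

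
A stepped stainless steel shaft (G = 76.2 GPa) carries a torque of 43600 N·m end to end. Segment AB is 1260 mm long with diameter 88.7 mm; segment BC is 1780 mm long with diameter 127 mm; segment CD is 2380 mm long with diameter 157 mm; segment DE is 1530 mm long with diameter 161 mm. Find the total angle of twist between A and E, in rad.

J_AB = π(0.0887)⁴/32 = 6.08×10^-6 m⁴; J_BC = π(0.127)⁴/32 = 2.55×10^-5 m⁴; J_CD = π(0.157)⁴/32 = 5.96×10^-5 m⁴; J_DE = π(0.161)⁴/32 = 6.60×10^-5 m⁴.
θ = (T/G)·Σ L_i/J_i = (43600/76.2×10⁹)·(1.26/6.08×10^-6 + 1.78/2.55×10^-5 + 2.38/5.96×10^-5 + 1.53/6.60×10^-5) = 0.1946 rad.

0.195 rad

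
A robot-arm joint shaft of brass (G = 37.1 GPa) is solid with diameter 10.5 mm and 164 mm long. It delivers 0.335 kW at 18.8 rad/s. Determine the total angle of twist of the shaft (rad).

ω = 18.8 rad/s, so T = P/ω = 0.335×10³ / 18.80 = 17.82 N·m.
J = πd⁴/32 = π(0.0105)⁴/32 = 1.193×10^-9 m⁴.
θ = T·L/(G·J) = 17.82 × 0.164 / (37.1×10⁹ × 1.193×10^-9) = 0.06601 rad.

0.0660 rad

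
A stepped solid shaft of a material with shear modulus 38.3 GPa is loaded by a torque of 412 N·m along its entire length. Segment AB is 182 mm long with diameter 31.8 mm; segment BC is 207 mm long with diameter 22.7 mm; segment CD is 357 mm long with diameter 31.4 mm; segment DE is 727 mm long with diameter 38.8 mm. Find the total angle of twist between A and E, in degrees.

10.3°

J_AB = π(0.0318)⁴/32 = 1.00×10^-7 m⁴; J_BC = π(0.0227)⁴/32 = 2.61×10^-8 m⁴; J_CD = π(0.0314)⁴/32 = 9.54×10^-8 m⁴; J_DE = π(0.0388)⁴/32 = 2.22×10^-7 m⁴.
θ = (T/G)·Σ L_i/J_i = (412.0/38.3×10⁹)·(0.182/1.00×10^-7 + 0.207/2.61×10^-8 + 0.357/9.54×10^-8 + 0.727/2.22×10^-7) = 0.1803 rad.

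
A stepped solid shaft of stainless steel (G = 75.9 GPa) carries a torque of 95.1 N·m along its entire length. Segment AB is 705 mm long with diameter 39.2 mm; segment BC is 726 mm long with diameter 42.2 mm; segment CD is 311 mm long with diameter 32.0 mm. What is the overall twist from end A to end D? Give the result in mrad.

J_AB = π(0.0392)⁴/32 = 2.32×10^-7 m⁴; J_BC = π(0.0422)⁴/32 = 3.11×10^-7 m⁴; J_CD = π(0.0320)⁴/32 = 1.03×10^-7 m⁴.
θ = (T/G)·Σ L_i/J_i = (95.10/75.9×10⁹)·(0.705/2.32×10^-7 + 0.726/3.11×10^-7 + 0.311/1.03×10^-7) = 0.01052 rad.

10.5 mrad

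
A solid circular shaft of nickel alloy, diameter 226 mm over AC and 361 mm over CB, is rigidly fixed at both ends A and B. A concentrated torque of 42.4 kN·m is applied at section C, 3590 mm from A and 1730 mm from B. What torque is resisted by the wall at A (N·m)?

Compatibility: T_A·a/J_AC = T_B·b/J_CB with T_A + T_B = T₀.
J_AC = 2.56×10^-4 m⁴, J_CB = 1.67×10^-3 m⁴, so T_A = T₀·(J_AC/a)/((J_AC/a)+(J_CB/b)) = 2922 N·m, T_B = 39480 N·m.

2920 N·m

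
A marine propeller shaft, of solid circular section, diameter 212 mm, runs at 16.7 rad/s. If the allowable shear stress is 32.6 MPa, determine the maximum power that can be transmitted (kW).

1020 kW

J = πd⁴/32 = π(0.212)⁴/32 = 1.983×10^-4 m⁴.
T_max = τ_allow·J/r = 3.26×10^7 × 1.983×10^-4 / 0.106 = 60990 N·m.
ω = 16.7 rad/s, so P_max = T_max·ω = 1.019×10^6 W.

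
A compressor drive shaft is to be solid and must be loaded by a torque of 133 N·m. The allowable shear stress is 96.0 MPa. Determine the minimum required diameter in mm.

19.2 mm

For a solid shaft τ_max = 16T/(πd³), so d = (16T/(π τ_allow))^(1/3) = (16·133.0/(π·9.60×10^7))^(1/3) = 0.01918 m.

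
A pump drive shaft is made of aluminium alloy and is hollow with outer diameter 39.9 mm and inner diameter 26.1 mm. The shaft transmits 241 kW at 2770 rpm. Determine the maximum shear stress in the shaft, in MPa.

ω = 2π·2770/60 = 290.1 rad/s, so T = P/ω = 241×10³ / 290.1 = 830.8 N·m.
J = π(d_o⁴ − d_i⁴)/32 = π(0.0399⁴ − 0.0261⁴)/32 = 2.033×10^-7 m⁴.
τ_max = T·r/J = 830.8 × 0.0199 / 2.033×10^-7 = 8.154×10^7 Pa.

81.5 MPa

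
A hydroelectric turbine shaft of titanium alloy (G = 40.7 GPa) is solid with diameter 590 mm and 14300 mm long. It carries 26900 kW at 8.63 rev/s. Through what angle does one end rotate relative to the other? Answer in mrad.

ω = 2π·8.63 = 54.22 rad/s, so T = P/ω = 26900×10³ / 54.22 = 496100 N·m.
J = πd⁴/32 = π(0.590)⁴/32 = 0.01190 m⁴.
θ = T·L/(G·J) = 496100 × 14.3 / (40.7×10⁹ × 0.01190) = 0.01465 rad.

14.7 mrad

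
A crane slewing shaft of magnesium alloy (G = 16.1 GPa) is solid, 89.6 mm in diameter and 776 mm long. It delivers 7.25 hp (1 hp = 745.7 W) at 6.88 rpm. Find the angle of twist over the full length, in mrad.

ω = 2π·6.88/60 = 0.7205 rad/s, so T = P/ω = 7.25×745.7 / 0.7205 = 7504 N·m.
J = πd⁴/32 = π(0.0896)⁴/32 = 6.327×10^-6 m⁴.
θ = T·L/(G·J) = 7504 × 0.776 / (16.1×10⁹ × 6.327×10^-6) = 0.05716 rad.

57.2 mrad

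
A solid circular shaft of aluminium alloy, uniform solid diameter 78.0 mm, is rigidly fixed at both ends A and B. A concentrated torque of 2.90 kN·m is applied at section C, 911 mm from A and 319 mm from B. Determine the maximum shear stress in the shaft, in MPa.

23.1 MPa

With uniform GJ and both ends fixed, compatibility θ_AC = θ_CB gives T_A·a = T_B·b, together with T_A + T_B = T₀.
T_A = T₀·b/(a+b) = 2900·319/1230 = 752.1 N·m; T_B = 2148 N·m.
τ in each portion: τ_AC = 8.07×10^6 Pa, τ_CB = 2.31×10^7 Pa; maximum is in CB.
τ_max = T_CB·r/J = 2148·0.0390/3.63×10^-6 = 2.305×10^7 Pa.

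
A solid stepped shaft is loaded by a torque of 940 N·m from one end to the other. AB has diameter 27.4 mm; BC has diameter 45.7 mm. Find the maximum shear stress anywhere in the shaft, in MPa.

233 MPa

Under the same torque, τ_max = 16T/(πd³) is largest where d is smallest — segment AB (d = 27.4 mm).
τ_max = 16·940.0/(π·(0.0274)³) = 2.327×10^8 Pa.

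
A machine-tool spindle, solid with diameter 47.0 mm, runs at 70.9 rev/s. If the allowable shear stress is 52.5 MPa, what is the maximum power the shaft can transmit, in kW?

J = πd⁴/32 = π(0.0470)⁴/32 = 4.791×10^-7 m⁴.
T_max = τ_allow·J/r = 5.25×10^7 × 4.791×10^-7 / 0.0235 = 1070 N·m.
ω = 2π·70.9 = 445.5 rad/s, so P_max = T_max·ω = 4.768×10^5 W.

477 kW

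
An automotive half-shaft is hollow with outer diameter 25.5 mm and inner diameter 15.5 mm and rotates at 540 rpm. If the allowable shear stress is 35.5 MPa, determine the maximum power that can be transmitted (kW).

J = π(d_o⁴ − d_i⁴)/32 = π(0.0255⁴ − 0.0155⁴)/32 = 3.584×10^-8 m⁴.
T_max = τ_allow·J/r = 3.55×10^7 × 3.584×10^-8 / 0.0127 = 99.80 N·m.
ω = 2π·540/60 = 56.55 rad/s, so P_max = T_max·ω = 5644 W.

5.64 kW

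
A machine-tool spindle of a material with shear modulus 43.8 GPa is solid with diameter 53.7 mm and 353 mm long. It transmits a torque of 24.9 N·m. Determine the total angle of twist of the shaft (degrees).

J = πd⁴/32 = π(0.0537)⁴/32 = 8.164×10^-7 m⁴.
θ = T·L/(G·J) = 24.90 × 0.353 / (43.8×10⁹ × 8.164×10^-7) = 2.458×10^-4 rad.

0.0141°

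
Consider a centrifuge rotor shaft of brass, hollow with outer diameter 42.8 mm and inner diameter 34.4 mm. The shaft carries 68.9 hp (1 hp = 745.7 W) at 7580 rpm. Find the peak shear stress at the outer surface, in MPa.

ω = 2π·7580/60 = 793.8 rad/s, so T = P/ω = 68.9×745.7 / 793.8 = 64.73 N·m.
J = π(d_o⁴ − d_i⁴)/32 = π(0.0428⁴ − 0.0344⁴)/32 = 1.920×10^-7 m⁴.
τ_max = T·r/J = 64.73 × 0.0214 / 1.920×10^-7 = 7.216×10^6 Pa.

7.22 MPa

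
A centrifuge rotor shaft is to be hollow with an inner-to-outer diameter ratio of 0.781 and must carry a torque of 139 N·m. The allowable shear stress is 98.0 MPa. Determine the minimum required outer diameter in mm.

For a hollow shaft with d_i/d_o = 0.781: τ_max = 16T/(π d_o³ (1−k⁴)), so d_o = [16T/(π τ_allow (1−k⁴))]^(1/3) = [16·139.0/(π·9.80×10^7·0.6279)]^(1/3) = 0.02257 m.

22.6 mm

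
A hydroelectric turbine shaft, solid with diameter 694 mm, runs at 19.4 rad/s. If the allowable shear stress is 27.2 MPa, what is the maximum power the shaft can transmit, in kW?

J = πd⁴/32 = π(0.694)⁴/32 = 0.02277 m⁴.
T_max = τ_allow·J/r = 2.72×10^7 × 0.02277 / 0.347 = 1.785e6 N·m.
ω = 19.4 rad/s, so P_max = T_max·ω = 3.463×10^7 W.

34600 kW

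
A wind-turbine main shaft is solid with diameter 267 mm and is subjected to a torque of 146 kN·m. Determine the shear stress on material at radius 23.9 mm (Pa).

J = πd⁴/32 = π(0.267)⁴/32 = 4.989×10^-4 m⁴.
Shear stress varies linearly with radius: τ = T·r/J = 146000 × 0.0239 / 4.989×10^-4 = 6.994×10^6 Pa.

6.99e6 Pa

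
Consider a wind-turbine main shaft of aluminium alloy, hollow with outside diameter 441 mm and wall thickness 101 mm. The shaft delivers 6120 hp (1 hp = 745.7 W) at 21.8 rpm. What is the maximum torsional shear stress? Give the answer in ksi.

18.8 ksi

ω = 2π·21.8/60 = 2.283 rad/s, so T = P/ω = 6120×745.7 / 2.283 = 1.999e6 N·m.
J = π(d_o⁴ − d_i⁴)/32 = π(0.441⁴ − 0.239⁴)/32 = 3.393×10^-3 m⁴.
τ_max = T·r/J = 1.999e6 × 0.221 / 3.393×10^-3 = 1.299×10^8 Pa.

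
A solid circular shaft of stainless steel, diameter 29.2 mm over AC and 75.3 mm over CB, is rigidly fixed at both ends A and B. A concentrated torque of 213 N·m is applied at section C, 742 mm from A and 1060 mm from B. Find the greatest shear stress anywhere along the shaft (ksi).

Compatibility: T_A·a/J_AC = T_B·b/J_CB with T_A + T_B = T₀.
J_AC = 7.14×10^-8 m⁴, J_CB = 3.16×10^-6 m⁴, so T_A = T₀·(J_AC/a)/((J_AC/a)+(J_CB/b)) = 6.665 N·m, T_B = 206.3 N·m.
τ in each portion: τ_AC = 1.36×10^6 Pa, τ_CB = 2.46×10^6 Pa; maximum is in CB.
τ_max = T_CB·r/J = 206.3·0.0376/3.16×10^-6 = 2.461×10^6 Pa.

0.357 ksi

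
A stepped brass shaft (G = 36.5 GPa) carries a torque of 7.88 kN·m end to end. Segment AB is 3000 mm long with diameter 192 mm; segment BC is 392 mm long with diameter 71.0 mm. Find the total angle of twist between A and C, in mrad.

38.8 mrad

J_AB = π(0.192)⁴/32 = 1.33×10^-4 m⁴; J_BC = π(0.0710)⁴/32 = 2.49×10^-6 m⁴.
θ = (T/G)·Σ L_i/J_i = (7880/36.5×10⁹)·(3.00/1.33×10^-4 + 0.392/2.49×10^-6) = 0.03878 rad.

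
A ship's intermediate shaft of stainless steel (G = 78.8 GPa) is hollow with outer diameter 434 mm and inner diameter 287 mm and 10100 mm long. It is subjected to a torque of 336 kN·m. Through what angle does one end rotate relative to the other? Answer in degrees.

0.876°

J = π(d_o⁴ − d_i⁴)/32 = π(0.434⁴ − 0.287⁴)/32 = 2.817×10^-3 m⁴.
θ = T·L/(G·J) = 336000 × 10.1 / (78.8×10⁹ × 2.817×10^-3) = 0.01529 rad.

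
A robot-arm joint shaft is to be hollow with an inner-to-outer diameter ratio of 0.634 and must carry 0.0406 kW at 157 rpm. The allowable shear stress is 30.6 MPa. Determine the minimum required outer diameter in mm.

7.88 mm

ω = 2π·157/60 = 16.44 rad/s, so T = P/ω = 0.0406×10³ / 16.44 = 2.469 N·m.
For a hollow shaft with d_i/d_o = 0.634: τ_max = 16T/(π d_o³ (1−k⁴)), so d_o = [16T/(π τ_allow (1−k⁴))]^(1/3) = [16·2.469/(π·3.06×10^7·0.8384)]^(1/3) = 0.007885 m.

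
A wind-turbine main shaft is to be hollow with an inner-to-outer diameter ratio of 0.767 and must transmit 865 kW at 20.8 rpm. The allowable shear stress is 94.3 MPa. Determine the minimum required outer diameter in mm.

320 mm

ω = 2π·20.8/60 = 2.178 rad/s, so T = P/ω = 865×10³ / 2.178 = 397100 N·m.
For a hollow shaft with d_i/d_o = 0.767: τ_max = 16T/(π d_o³ (1−k⁴)), so d_o = [16T/(π τ_allow (1−k⁴))]^(1/3) = [16·397100/(π·9.43×10^7·0.6539)]^(1/3) = 0.3201 m.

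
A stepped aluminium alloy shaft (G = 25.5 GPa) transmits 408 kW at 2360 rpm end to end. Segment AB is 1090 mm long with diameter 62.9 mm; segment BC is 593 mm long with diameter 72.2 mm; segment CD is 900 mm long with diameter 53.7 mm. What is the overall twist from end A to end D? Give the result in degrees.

ω = 2π·2360/60 = 247.1 rad/s, so T = P/ω = 408×10³ / 247.1 = 1651 N·m.
J_AB = π(0.0629)⁴/32 = 1.54×10^-6 m⁴; J_BC = π(0.0722)⁴/32 = 2.67×10^-6 m⁴; J_CD = π(0.0537)⁴/32 = 8.16×10^-7 m⁴.
θ = (T/G)·Σ L_i/J_i = (1651/25.5×10⁹)·(1.09/1.54×10^-6 + 0.593/2.67×10^-6 + 0.900/8.16×10^-7) = 0.1317 rad.

7.54°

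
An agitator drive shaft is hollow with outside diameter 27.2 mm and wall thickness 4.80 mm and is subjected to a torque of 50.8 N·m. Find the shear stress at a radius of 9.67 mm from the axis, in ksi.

J = π(d_o⁴ − d_i⁴)/32 = π(0.0272⁴ − 0.0176⁴)/32 = 4.432×10^-8 m⁴.
Shear stress varies linearly with radius: τ = T·r/J = 50.80 × 0.00967 / 4.432×10^-8 = 1.108×10^7 Pa.

1.61 ksi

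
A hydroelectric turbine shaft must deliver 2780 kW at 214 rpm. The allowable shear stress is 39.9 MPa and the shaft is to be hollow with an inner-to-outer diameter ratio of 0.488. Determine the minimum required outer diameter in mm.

256 mm

ω = 2π·214/60 = 22.41 rad/s, so T = P/ω = 2780×10³ / 22.41 = 124100 N·m.
For a hollow shaft with d_i/d_o = 0.488: τ_max = 16T/(π d_o³ (1−k⁴)), so d_o = [16T/(π τ_allow (1−k⁴))]^(1/3) = [16·124100/(π·3.99×10^7·0.9433)]^(1/3) = 0.2560 m.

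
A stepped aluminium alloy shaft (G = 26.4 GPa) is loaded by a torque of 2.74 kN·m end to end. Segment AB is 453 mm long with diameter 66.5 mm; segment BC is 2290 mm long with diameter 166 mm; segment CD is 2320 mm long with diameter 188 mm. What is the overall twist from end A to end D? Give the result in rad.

J_AB = π(0.0665)⁴/32 = 1.92×10^-6 m⁴; J_BC = π(0.166)⁴/32 = 7.45×10^-5 m⁴; J_CD = π(0.188)⁴/32 = 1.23×10^-4 m⁴.
θ = (T/G)·Σ L_i/J_i = (2740/26.4×10⁹)·(0.453/1.92×10^-6 + 2.29/7.45×10^-5 + 2.32/1.23×10^-4) = 0.02964 rad.

0.0296 rad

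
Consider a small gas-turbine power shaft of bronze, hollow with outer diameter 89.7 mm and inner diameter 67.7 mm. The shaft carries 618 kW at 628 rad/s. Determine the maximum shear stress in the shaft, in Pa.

1.03e7 Pa

ω = 628 rad/s, so T = P/ω = 618×10³ / 628.0 = 984.1 N·m.
J = π(d_o⁴ − d_i⁴)/32 = π(0.0897⁴ − 0.0677⁴)/32 = 4.293×10^-6 m⁴.
τ_max = T·r/J = 984.1 × 0.0449 / 4.293×10^-6 = 1.028×10^7 Pa.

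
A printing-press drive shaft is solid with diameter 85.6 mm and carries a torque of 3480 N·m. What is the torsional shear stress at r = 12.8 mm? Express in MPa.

8.45 MPa

J = πd⁴/32 = π(0.0856)⁴/32 = 5.271×10^-6 m⁴.
Shear stress varies linearly with radius: τ = T·r/J = 3480 × 0.0128 / 5.271×10^-6 = 8.451×10^6 Pa.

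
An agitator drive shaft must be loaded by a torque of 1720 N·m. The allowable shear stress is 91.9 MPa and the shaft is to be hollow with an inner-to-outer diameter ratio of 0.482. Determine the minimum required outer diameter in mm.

For a hollow shaft with d_i/d_o = 0.482: τ_max = 16T/(π d_o³ (1−k⁴)), so d_o = [16T/(π τ_allow (1−k⁴))]^(1/3) = [16·1720/(π·9.19×10^7·0.9460)]^(1/3) = 0.04653 m.

46.5 mm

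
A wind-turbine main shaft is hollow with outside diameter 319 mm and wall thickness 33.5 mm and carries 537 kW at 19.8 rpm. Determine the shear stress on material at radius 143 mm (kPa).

ω = 2π·19.8/60 = 2.073 rad/s, so T = P/ω = 537×10³ / 2.073 = 259000 N·m.
J = π(d_o⁴ − d_i⁴)/32 = π(0.319⁴ − 0.252⁴)/32 = 6.207×10^-4 m⁴.
Shear stress varies linearly with radius: τ = T·r/J = 259000 × 0.143 / 6.207×10^-4 = 5.967×10^7 Pa.

59700 kPa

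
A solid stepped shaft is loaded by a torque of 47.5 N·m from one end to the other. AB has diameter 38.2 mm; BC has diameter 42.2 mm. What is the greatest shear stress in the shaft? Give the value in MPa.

Under the same torque, τ_max = 16T/(πd³) is largest where d is smallest — segment AB (d = 38.2 mm).
τ_max = 16·47.50/(π·(0.0382)³) = 4.340×10^6 Pa.

4.34 MPa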